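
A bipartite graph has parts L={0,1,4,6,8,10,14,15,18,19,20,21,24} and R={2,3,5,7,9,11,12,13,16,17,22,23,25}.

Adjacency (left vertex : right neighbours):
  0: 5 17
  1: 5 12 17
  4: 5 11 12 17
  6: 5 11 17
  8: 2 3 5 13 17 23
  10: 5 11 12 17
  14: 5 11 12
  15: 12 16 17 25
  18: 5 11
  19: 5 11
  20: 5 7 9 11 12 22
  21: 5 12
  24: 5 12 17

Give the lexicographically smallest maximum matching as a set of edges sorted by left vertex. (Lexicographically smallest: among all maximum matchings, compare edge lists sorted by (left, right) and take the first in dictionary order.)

|M| = 7 (so the lex-smallest maximum matching has 7 edges)
process left vertices in ascending order; for each, take the smallest-labelled available neighbour that still permits 7 edges overall, or leave it unmatched if none does
lex-smallest matching: {0-5, 1-12, 4-11, 6-17, 8-2, 15-16, 20-7}

Lex-smallest maximum matching: {(0,5), (1,12), (4,11), (6,17), (8,2), (15,16), (20,7)}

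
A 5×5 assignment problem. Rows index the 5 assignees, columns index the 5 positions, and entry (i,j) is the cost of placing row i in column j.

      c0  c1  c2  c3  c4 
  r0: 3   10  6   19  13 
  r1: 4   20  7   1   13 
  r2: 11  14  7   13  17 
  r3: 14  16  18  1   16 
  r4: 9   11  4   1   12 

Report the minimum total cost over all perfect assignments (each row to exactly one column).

Minimum assignment cost: 34

optimal assignment: row0→col1 (cost 10), row1→col0 (cost 4), row2→col2 (cost 7), row3→col3 (cost 1), row4→col4 (cost 12)
total = 10 + 4 + 7 + 1 + 12 = 34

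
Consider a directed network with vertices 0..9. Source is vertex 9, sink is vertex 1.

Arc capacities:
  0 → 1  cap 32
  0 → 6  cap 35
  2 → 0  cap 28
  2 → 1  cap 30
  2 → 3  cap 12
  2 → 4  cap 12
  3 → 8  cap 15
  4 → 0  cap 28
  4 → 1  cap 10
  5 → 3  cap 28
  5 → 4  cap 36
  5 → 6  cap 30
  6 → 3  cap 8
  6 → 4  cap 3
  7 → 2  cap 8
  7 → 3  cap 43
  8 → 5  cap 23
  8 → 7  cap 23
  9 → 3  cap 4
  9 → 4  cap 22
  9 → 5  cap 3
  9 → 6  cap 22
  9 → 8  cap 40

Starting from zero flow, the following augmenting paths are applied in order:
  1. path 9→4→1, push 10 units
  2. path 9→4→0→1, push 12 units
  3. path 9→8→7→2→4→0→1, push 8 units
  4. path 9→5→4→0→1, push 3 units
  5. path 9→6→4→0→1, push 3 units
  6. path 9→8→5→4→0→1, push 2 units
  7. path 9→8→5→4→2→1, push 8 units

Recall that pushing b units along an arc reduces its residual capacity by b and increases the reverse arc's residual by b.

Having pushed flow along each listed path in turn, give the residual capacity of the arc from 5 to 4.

after path 1 (9→4→1, push 10): res(5,4)=36
after path 2 (9→4→0→1, push 12): res(5,4)=36
after path 3 (9→8→7→2→4→0→1, push 8): res(5,4)=36
after path 4 (9→5→4→0→1, push 3): res(5,4)=33
after path 5 (9→6→4→0→1, push 3): res(5,4)=33
after path 6 (9→8→5→4→0→1, push 2): res(5,4)=31
after path 7 (9→8→5→4→2→1, push 8): res(5,4)=23

Residual capacity of (5,4): 23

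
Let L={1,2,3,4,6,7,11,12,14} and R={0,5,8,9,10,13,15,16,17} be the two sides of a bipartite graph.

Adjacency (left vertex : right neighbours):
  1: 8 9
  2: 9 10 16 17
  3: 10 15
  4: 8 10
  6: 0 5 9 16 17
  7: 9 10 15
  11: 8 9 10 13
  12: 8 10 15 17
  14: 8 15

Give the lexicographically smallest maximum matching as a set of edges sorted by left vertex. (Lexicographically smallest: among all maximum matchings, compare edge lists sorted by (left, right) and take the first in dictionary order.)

Lex-smallest maximum matching: {(1,8), (2,16), (3,10), (6,0), (7,9), (11,13), (12,17), (14,15)}

|M| = 8 (so the lex-smallest maximum matching has 8 edges)
process left vertices in ascending order; for each, take the smallest-labelled available neighbour that still permits 8 edges overall, or leave it unmatched if none does
lex-smallest matching: {1-8, 2-16, 3-10, 6-0, 7-9, 11-13, 12-17, 14-15}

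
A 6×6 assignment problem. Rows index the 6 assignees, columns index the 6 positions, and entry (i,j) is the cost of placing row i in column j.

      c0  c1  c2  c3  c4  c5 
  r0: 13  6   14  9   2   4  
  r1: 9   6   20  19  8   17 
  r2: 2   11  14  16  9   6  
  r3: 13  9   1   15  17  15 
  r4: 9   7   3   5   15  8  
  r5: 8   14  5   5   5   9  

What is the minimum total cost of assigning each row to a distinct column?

Minimum assignment cost: 23

optimal assignment: row0→col5 (cost 4), row1→col1 (cost 6), row2→col0 (cost 2), row3→col2 (cost 1), row4→col3 (cost 5), row5→col4 (cost 5)
total = 4 + 6 + 2 + 1 + 5 + 5 = 23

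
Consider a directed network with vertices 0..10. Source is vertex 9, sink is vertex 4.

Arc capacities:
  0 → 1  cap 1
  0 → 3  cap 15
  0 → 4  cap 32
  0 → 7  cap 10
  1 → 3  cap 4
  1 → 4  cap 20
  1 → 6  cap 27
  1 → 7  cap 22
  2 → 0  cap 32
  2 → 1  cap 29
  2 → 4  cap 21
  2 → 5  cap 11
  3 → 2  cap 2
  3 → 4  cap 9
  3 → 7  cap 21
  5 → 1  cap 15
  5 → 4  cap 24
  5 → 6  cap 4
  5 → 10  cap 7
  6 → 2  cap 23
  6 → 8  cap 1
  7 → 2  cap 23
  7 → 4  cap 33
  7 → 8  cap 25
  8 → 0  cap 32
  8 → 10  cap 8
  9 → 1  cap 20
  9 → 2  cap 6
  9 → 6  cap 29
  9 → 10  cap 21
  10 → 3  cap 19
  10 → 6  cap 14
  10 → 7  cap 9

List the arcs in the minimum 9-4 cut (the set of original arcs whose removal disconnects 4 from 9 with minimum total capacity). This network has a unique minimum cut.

Min-cut arcs: {(6,2), (6,8), (9,1), (9,2), (9,10)} (total capacity 71)

augment #1: 9→1→4 push 20
augment #2: 9→2→4 push 6
augment #3: 9→6→2→4 push 15
augment #4: 9→10→3→4 push 9
augment #5: 9→10→7→4 push 9
augment #6: 9→6→2→0→4 push 8
augment #7: 9→6→8→0→4 push 1
augment #8: 9→10→3→7→4 push 3
max flow = 71; residual-reachable set from 9 gives S-side
cut edges (S→T): {(6,2), (6,8), (9,1), (9,2), (9,10)} total cap 71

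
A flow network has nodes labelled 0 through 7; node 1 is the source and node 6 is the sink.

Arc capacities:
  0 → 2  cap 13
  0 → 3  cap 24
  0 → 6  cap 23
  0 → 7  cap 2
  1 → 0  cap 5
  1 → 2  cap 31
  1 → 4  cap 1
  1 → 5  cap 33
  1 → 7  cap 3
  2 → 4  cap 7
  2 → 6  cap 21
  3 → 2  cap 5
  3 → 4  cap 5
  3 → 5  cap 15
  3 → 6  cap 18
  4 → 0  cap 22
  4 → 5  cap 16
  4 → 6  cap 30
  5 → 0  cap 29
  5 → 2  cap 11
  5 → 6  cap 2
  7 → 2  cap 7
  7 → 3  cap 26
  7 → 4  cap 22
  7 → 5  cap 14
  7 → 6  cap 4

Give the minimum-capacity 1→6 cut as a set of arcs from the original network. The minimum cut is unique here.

Min-cut arcs: {(1,0), (1,4), (1,7), (2,4), (2,6), (5,0), (5,6)} (total capacity 68)

augment #1: 1→0→6 push 5
augment #2: 1→2→6 push 21
augment #3: 1→4→6 push 1
augment #4: 1→5→6 push 2
augment #5: 1→7→6 push 3
augment #6: 1→2→4→6 push 7
augment #7: 1→5→0→6 push 18
augment #8: 1→5→0→3→6 push 11
max flow = 68; residual-reachable set from 1 gives S-side
cut edges (S→T): {(1,0), (1,4), (1,7), (2,4), (2,6), (5,0), (5,6)} total cap 68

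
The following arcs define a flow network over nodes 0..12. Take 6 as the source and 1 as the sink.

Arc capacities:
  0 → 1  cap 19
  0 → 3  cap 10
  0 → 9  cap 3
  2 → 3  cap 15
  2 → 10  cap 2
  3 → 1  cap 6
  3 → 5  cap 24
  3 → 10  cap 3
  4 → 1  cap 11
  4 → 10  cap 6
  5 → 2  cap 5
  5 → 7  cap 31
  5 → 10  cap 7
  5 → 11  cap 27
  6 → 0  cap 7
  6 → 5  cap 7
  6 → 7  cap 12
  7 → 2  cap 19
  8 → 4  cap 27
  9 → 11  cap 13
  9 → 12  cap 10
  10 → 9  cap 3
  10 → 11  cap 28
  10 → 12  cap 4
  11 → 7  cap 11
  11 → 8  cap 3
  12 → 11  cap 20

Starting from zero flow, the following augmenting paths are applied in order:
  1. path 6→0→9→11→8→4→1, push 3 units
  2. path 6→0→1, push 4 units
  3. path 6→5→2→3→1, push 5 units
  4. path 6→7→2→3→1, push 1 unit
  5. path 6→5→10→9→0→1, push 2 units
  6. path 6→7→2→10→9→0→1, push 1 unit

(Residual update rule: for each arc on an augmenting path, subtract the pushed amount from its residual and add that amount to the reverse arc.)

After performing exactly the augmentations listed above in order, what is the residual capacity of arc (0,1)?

after path 1 (6→0→9→11→8→4→1, push 3): res(0,1)=19
after path 2 (6→0→1, push 4): res(0,1)=15
after path 3 (6→5→2→3→1, push 5): res(0,1)=15
after path 4 (6→7→2→3→1, push 1): res(0,1)=15
after path 5 (6→5→10→9→0→1, push 2): res(0,1)=13
after path 6 (6→7→2→10→9→0→1, push 1): res(0,1)=12

Residual capacity of (0,1): 12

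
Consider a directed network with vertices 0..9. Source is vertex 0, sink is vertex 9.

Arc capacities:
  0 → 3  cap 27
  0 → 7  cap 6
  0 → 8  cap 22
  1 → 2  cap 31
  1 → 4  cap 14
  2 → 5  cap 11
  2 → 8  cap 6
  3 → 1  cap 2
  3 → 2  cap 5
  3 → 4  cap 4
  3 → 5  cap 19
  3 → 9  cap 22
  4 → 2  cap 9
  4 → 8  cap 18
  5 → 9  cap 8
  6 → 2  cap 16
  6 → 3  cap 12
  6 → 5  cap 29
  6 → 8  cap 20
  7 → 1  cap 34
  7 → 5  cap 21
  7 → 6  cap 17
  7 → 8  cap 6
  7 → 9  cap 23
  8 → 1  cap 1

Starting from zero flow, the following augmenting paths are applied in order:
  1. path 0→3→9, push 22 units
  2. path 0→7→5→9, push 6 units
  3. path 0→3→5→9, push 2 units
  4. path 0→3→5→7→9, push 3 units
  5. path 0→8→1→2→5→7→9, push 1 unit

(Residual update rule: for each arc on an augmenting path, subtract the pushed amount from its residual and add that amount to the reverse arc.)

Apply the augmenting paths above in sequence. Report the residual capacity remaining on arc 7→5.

Residual capacity of (7,5): 19

after path 1 (0→3→9, push 22): res(7,5)=21
after path 2 (0→7→5→9, push 6): res(7,5)=15
after path 3 (0→3→5→9, push 2): res(7,5)=15
after path 4 (0→3→5→7→9, push 3): res(7,5)=18
after path 5 (0→8→1→2→5→7→9, push 1): res(7,5)=19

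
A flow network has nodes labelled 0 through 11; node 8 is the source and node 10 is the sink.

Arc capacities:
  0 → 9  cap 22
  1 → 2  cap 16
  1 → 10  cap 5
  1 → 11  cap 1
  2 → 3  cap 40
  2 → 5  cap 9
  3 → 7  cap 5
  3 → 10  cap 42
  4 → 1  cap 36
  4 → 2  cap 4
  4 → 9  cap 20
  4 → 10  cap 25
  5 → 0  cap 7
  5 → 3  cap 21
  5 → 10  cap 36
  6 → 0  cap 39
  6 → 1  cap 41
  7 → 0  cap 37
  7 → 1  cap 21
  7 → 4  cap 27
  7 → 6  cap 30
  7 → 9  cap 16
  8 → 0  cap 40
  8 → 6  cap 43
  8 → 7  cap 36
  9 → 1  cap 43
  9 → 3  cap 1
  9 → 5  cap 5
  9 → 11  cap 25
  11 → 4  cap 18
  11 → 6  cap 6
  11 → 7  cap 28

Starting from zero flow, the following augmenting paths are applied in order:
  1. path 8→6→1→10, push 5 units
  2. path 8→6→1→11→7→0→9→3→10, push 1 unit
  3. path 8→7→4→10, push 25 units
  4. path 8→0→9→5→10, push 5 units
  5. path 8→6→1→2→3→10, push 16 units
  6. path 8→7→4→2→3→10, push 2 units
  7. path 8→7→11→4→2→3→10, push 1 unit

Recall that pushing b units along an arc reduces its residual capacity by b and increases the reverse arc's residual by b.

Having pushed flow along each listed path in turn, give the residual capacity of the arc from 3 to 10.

Residual capacity of (3,10): 22

after path 1 (8→6→1→10, push 5): res(3,10)=42
after path 2 (8→6→1→11→7→0→9→3→10, push 1): res(3,10)=41
after path 3 (8→7→4→10, push 25): res(3,10)=41
after path 4 (8→0→9→5→10, push 5): res(3,10)=41
after path 5 (8→6→1→2→3→10, push 16): res(3,10)=25
after path 6 (8→7→4→2→3→10, push 2): res(3,10)=23
after path 7 (8→7→11→4→2→3→10, push 1): res(3,10)=22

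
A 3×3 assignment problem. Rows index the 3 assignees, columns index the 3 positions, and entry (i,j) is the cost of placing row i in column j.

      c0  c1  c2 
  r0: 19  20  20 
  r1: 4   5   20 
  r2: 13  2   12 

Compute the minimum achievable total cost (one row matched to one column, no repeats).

Minimum assignment cost: 26

optimal assignment: row0→col2 (cost 20), row1→col0 (cost 4), row2→col1 (cost 2)
total = 20 + 4 + 2 = 26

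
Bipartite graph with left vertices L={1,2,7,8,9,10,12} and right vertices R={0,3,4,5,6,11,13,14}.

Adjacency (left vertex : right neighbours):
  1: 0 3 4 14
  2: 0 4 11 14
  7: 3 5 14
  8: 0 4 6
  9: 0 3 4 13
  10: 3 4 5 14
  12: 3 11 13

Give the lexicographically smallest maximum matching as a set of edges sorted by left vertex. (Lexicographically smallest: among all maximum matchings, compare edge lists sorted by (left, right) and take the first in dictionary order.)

Lex-smallest maximum matching: {(1,0), (2,4), (7,3), (8,6), (9,13), (10,5), (12,11)}

|M| = 7 (so the lex-smallest maximum matching has 7 edges)
process left vertices in ascending order; for each, take the smallest-labelled available neighbour that still permits 7 edges overall, or leave it unmatched if none does
lex-smallest matching: {1-0, 2-4, 7-3, 8-6, 9-13, 10-5, 12-11}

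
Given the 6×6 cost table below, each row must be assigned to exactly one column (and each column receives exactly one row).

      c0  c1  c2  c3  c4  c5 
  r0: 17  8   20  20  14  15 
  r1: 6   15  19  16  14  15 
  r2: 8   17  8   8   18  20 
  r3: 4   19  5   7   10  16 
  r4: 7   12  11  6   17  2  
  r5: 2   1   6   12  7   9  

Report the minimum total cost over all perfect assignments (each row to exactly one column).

Minimum assignment cost: 36

one of 2 optimal assignments: row0→col1 (cost 8), row1→col0 (cost 6), row2→col3 (cost 8), row3→col2 (cost 5), row4→col5 (cost 2), row5→col4 (cost 7)
total = 8 + 6 + 8 + 5 + 2 + 7 = 36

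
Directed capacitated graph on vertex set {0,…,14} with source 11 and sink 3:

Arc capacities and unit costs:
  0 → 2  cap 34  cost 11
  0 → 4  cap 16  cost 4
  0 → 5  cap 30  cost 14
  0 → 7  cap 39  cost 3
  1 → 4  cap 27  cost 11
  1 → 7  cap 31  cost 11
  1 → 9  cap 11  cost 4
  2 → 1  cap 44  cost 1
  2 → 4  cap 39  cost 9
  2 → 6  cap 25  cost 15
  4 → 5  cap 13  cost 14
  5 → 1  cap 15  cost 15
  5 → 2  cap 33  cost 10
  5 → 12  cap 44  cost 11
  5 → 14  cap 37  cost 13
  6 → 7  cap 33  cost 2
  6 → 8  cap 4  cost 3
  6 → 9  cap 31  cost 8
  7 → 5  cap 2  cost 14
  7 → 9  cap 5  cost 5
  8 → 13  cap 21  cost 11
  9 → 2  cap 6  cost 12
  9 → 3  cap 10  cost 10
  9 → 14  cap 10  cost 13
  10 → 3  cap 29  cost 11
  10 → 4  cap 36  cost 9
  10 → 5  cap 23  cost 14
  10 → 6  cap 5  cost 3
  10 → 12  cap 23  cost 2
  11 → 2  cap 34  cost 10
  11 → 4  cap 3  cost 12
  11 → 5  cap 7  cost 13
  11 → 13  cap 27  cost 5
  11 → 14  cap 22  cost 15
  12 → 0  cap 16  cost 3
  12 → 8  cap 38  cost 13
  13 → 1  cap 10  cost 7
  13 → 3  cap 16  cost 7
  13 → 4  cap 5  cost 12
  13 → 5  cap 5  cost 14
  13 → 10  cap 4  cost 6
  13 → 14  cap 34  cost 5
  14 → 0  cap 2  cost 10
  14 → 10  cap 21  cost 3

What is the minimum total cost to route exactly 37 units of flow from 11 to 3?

shortest-cost path #1: 11→13→3 push 16 @ unit cost 12 (adds 192)
shortest-cost path #2: 11→13→10→3 push 4 @ unit cost 22 (adds 88)
shortest-cost path #3: 11→13→14→10→3 push 7 @ unit cost 24 (adds 168)
shortest-cost path #4: 11→2→1→9→3 push 10 @ unit cost 25 (adds 250)
total cost = 698

Minimum cost for 37 units: 698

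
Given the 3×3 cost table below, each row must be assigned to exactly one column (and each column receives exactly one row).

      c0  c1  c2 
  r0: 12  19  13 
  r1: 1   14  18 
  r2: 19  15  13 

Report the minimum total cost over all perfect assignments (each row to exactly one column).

Minimum assignment cost: 29

optimal assignment: row0→col2 (cost 13), row1→col0 (cost 1), row2→col1 (cost 15)
total = 13 + 1 + 15 = 29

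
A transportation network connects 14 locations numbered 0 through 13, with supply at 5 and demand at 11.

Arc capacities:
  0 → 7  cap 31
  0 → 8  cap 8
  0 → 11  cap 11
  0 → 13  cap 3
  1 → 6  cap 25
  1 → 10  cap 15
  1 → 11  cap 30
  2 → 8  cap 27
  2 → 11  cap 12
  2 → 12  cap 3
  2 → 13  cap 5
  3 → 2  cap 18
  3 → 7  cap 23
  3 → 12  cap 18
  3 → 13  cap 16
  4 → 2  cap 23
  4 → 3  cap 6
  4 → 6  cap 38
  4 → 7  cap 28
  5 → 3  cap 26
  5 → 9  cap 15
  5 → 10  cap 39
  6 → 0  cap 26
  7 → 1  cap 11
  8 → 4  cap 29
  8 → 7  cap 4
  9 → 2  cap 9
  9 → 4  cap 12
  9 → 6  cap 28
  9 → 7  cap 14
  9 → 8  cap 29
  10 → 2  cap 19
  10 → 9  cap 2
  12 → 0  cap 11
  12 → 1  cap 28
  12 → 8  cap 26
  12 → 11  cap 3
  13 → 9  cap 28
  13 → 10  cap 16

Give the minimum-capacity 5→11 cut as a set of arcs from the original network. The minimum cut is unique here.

augment #1: 5→3→2→11 push 12
augment #2: 5→3→12→11 push 3
augment #3: 5→3→7→1→11 push 11
augment #4: 5→9→6→0→11 push 11
augment #5: 5→9→2→12→1→11 push 3
augment #6: 5→9→2→3→12→1→11 push 1
augment #7: 5→10→2→3→12→1→11 push 11
augment #8: 5→10→9→4→3→12→1→11 push 2
augment #9: 5→10→2→8→4→3→12→1→11 push 1
max flow = 55; residual-reachable set from 5 gives S-side
cut edges (S→T): {(0,11), (2,11), (2,12), (3,12), (7,1)} total cap 55

Min-cut arcs: {(0,11), (2,11), (2,12), (3,12), (7,1)} (total capacity 55)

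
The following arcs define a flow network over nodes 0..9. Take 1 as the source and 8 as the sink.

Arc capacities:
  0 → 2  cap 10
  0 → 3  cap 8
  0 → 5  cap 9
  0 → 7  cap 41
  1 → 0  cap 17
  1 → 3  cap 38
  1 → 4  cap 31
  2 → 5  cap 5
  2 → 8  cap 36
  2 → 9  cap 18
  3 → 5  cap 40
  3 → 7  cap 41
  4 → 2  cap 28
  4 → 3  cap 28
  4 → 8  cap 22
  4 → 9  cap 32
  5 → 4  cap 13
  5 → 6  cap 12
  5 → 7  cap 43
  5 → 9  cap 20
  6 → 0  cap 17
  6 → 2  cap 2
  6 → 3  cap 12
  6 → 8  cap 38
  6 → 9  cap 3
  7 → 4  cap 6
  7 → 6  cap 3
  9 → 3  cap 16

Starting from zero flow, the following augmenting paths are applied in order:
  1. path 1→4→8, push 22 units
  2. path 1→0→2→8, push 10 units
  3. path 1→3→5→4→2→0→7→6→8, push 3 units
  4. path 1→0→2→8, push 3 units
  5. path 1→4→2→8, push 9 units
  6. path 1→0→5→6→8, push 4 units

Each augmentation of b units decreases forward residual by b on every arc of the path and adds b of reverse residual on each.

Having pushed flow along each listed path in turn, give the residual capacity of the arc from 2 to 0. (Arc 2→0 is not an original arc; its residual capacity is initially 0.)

after path 1 (1→4→8, push 22): res(2,0)=0
after path 2 (1→0→2→8, push 10): res(2,0)=10
after path 3 (1→3→5→4→2→0→7→6→8, push 3): res(2,0)=7
after path 4 (1→0→2→8, push 3): res(2,0)=10
after path 5 (1→4→2→8, push 9): res(2,0)=10
after path 6 (1→0→5→6→8, push 4): res(2,0)=10

Residual capacity of (2,0): 10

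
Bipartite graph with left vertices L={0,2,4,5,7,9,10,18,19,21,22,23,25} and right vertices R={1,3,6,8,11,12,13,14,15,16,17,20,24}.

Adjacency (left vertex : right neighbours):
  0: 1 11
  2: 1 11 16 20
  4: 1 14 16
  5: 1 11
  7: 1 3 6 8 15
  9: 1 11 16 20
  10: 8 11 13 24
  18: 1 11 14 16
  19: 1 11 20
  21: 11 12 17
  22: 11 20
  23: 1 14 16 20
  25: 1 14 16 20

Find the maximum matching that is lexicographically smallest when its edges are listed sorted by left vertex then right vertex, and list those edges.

|M| = 8 (so the lex-smallest maximum matching has 8 edges)
process left vertices in ascending order; for each, take the smallest-labelled available neighbour that still permits 8 edges overall, or leave it unmatched if none does
lex-smallest matching: {0-1, 2-11, 4-14, 7-3, 9-16, 10-8, 19-20, 21-12}

Lex-smallest maximum matching: {(0,1), (2,11), (4,14), (7,3), (9,16), (10,8), (19,20), (21,12)}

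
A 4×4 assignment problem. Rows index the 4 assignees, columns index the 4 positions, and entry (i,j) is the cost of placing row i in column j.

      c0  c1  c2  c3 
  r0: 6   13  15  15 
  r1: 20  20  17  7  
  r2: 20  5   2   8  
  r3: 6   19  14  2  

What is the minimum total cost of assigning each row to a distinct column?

Minimum assignment cost: 28

optimal assignment: row0→col1 (cost 13), row1→col3 (cost 7), row2→col2 (cost 2), row3→col0 (cost 6)
total = 13 + 7 + 2 + 6 = 28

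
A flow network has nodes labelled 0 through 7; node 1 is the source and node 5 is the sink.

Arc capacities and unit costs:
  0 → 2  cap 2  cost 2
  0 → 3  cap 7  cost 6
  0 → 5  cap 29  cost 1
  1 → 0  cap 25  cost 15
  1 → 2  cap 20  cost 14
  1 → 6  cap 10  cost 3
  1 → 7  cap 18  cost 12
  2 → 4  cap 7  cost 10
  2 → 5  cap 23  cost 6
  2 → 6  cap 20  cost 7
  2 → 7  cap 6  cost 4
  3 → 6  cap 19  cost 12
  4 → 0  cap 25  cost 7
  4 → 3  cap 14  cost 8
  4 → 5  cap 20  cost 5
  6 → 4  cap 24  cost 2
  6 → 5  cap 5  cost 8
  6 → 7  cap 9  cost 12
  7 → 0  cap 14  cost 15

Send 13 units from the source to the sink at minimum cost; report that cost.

shortest-cost path #1: 1→6→4→5 push 10 @ unit cost 10 (adds 100)
shortest-cost path #2: 1→0→5 push 3 @ unit cost 16 (adds 48)
total cost = 148

Minimum cost for 13 units: 148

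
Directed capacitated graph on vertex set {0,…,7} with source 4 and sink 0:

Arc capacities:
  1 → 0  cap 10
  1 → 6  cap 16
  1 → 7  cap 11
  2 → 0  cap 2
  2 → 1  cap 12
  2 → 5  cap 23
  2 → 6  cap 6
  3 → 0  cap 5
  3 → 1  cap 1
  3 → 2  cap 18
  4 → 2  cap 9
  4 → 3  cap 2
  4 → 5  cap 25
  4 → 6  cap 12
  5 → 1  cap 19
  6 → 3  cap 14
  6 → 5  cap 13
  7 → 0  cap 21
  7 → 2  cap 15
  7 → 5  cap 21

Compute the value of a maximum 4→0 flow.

Maximum flow value: 28

augment #1: 4→2→0 bottleneck 2, total now 2
augment #2: 4→3→0 bottleneck 2, total now 4
augment #3: 4→2→1→0 bottleneck 7, total now 11
augment #4: 4→5→1→0 bottleneck 3, total now 14
augment #5: 4→6→3→0 bottleneck 3, total now 17
augment #6: 4→5→1→7→0 bottleneck 11, total now 28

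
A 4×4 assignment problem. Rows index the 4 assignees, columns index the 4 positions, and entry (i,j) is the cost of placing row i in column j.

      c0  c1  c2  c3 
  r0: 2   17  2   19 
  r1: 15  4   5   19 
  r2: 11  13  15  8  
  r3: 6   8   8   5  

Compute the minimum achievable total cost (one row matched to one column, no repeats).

optimal assignment: row0→col2 (cost 2), row1→col1 (cost 4), row2→col3 (cost 8), row3→col0 (cost 6)
total = 2 + 4 + 8 + 6 = 20

Minimum assignment cost: 20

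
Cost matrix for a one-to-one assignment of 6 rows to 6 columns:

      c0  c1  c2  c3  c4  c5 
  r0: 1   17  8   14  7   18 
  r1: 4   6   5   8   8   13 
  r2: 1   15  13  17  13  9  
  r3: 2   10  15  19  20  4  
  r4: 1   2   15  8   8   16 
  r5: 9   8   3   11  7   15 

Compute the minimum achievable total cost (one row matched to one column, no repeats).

Minimum assignment cost: 25

optimal assignment: row0→col4 (cost 7), row1→col3 (cost 8), row2→col0 (cost 1), row3→col5 (cost 4), row4→col1 (cost 2), row5→col2 (cost 3)
total = 7 + 8 + 1 + 4 + 2 + 3 = 25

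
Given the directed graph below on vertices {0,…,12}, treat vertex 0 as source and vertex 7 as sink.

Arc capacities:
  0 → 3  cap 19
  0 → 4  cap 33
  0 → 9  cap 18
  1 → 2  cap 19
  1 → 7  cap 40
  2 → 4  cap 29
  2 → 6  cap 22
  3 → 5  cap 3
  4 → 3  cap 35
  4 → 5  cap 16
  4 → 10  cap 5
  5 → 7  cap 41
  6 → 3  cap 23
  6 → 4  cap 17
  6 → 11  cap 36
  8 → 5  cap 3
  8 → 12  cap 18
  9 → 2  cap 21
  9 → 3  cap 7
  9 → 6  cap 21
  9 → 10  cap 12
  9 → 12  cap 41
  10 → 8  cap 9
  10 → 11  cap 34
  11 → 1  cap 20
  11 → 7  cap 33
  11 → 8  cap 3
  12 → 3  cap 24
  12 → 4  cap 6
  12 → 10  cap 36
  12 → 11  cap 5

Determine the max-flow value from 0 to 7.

augment #1: 0→3→5→7 bottleneck 3, total now 3
augment #2: 0→4→5→7 bottleneck 16, total now 19
augment #3: 0→4→10→11→7 bottleneck 5, total now 24
augment #4: 0→9→6→11→7 bottleneck 18, total now 42

Maximum flow value: 42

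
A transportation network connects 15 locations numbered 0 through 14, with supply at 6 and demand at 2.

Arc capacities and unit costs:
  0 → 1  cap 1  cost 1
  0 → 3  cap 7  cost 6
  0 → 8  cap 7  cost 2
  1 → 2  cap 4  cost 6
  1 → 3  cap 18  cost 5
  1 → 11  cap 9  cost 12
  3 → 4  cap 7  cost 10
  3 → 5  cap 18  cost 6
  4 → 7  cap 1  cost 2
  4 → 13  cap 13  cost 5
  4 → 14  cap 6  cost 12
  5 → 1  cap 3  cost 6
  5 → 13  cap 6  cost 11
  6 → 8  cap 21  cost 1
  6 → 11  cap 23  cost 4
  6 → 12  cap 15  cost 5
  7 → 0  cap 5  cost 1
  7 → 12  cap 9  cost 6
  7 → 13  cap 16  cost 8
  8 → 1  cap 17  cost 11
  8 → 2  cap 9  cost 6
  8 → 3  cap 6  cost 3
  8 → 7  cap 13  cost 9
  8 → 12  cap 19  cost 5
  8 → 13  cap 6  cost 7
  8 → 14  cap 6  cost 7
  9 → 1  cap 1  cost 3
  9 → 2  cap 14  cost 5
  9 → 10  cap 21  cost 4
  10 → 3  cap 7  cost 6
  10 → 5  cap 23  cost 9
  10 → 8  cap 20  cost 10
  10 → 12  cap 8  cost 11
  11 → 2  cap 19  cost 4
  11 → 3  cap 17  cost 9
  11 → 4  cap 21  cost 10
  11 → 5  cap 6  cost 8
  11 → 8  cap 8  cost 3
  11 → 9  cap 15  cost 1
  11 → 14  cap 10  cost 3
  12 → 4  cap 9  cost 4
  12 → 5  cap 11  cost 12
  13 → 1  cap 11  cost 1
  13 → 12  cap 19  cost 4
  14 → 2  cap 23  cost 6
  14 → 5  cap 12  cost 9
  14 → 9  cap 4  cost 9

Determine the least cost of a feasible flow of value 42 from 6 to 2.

Minimum cost for 42 units: 399

shortest-cost path #1: 6→8→2 push 9 @ unit cost 7 (adds 63)
shortest-cost path #2: 6→11→2 push 19 @ unit cost 8 (adds 152)
shortest-cost path #3: 6→11→9→2 push 4 @ unit cost 10 (adds 40)
shortest-cost path #4: 6→8→14→2 push 6 @ unit cost 14 (adds 84)
shortest-cost path #5: 6→8→13→1→2 push 4 @ unit cost 15 (adds 60)
total cost = 399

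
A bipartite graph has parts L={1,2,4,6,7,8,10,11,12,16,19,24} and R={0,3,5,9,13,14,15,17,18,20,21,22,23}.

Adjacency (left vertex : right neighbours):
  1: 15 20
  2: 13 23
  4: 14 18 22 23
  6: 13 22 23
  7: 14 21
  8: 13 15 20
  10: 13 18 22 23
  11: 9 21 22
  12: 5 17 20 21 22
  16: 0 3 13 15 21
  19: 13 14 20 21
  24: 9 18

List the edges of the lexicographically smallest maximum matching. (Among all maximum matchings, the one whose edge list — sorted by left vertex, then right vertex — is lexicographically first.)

|M| = 11 (so the lex-smallest maximum matching has 11 edges)
process left vertices in ascending order; for each, take the smallest-labelled available neighbour that still permits 11 edges overall, or leave it unmatched if none does
lex-smallest matching: {1-15, 2-13, 4-14, 6-22, 7-21, 8-20, 10-23, 11-9, 12-5, 16-0, 24-18}

Lex-smallest maximum matching: {(1,15), (2,13), (4,14), (6,22), (7,21), (8,20), (10,23), (11,9), (12,5), (16,0), (24,18)}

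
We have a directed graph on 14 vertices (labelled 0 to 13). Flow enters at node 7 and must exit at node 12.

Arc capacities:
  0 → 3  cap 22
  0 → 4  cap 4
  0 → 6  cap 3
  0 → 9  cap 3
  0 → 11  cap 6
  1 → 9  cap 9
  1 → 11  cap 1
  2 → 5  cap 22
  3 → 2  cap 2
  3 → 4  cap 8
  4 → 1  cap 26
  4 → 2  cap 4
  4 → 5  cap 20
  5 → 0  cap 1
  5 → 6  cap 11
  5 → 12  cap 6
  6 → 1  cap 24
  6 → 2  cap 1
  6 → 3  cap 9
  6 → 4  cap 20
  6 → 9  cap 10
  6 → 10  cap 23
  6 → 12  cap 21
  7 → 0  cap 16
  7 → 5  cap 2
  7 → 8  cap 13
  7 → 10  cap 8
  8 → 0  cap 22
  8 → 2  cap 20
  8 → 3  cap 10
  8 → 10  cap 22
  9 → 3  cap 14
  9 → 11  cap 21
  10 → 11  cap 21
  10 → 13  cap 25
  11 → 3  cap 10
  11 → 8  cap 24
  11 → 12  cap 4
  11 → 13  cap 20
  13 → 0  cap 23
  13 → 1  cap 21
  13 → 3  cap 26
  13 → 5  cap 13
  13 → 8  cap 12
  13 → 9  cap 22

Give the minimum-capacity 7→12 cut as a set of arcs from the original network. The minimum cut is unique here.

Min-cut arcs: {(0,6), (5,6), (5,12), (11,12)} (total capacity 24)

augment #1: 7→5→12 push 2
augment #2: 7→0→6→12 push 3
augment #3: 7→0→11→12 push 4
augment #4: 7→0→4→5→12 push 4
augment #5: 7→8→2→5→6→12 push 11
max flow = 24; residual-reachable set from 7 gives S-side
cut edges (S→T): {(0,6), (5,6), (5,12), (11,12)} total cap 24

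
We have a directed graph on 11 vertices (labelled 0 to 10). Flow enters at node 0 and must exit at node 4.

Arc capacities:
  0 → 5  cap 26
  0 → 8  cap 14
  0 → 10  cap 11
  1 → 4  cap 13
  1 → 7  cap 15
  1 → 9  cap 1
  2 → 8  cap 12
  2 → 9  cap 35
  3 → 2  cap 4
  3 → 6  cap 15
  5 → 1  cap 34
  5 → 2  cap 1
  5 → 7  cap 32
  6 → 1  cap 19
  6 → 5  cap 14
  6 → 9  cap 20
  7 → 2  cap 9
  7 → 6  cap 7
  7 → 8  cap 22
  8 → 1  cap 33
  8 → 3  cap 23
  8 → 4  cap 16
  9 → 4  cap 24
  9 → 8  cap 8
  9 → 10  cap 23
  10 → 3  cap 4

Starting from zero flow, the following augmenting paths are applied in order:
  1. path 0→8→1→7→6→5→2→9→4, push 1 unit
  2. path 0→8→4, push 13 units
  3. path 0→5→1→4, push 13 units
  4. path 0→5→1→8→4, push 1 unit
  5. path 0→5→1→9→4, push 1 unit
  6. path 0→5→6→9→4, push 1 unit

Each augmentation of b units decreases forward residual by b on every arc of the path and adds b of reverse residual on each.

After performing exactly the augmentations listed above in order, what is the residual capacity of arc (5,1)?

after path 1 (0→8→1→7→6→5→2→9→4, push 1): res(5,1)=34
after path 2 (0→8→4, push 13): res(5,1)=34
after path 3 (0→5→1→4, push 13): res(5,1)=21
after path 4 (0→5→1→8→4, push 1): res(5,1)=20
after path 5 (0→5→1→9→4, push 1): res(5,1)=19
after path 6 (0→5→6→9→4, push 1): res(5,1)=19

Residual capacity of (5,1): 19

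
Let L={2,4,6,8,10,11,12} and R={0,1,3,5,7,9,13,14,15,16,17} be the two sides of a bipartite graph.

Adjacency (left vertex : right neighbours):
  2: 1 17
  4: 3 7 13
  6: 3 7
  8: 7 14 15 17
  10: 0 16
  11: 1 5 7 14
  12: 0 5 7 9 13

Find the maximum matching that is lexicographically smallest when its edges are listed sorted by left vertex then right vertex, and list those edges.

Lex-smallest maximum matching: {(2,1), (4,3), (6,7), (8,14), (10,0), (11,5), (12,9)}

|M| = 7 (so the lex-smallest maximum matching has 7 edges)
process left vertices in ascending order; for each, take the smallest-labelled available neighbour that still permits 7 edges overall, or leave it unmatched if none does
lex-smallest matching: {2-1, 4-3, 6-7, 8-14, 10-0, 11-5, 12-9}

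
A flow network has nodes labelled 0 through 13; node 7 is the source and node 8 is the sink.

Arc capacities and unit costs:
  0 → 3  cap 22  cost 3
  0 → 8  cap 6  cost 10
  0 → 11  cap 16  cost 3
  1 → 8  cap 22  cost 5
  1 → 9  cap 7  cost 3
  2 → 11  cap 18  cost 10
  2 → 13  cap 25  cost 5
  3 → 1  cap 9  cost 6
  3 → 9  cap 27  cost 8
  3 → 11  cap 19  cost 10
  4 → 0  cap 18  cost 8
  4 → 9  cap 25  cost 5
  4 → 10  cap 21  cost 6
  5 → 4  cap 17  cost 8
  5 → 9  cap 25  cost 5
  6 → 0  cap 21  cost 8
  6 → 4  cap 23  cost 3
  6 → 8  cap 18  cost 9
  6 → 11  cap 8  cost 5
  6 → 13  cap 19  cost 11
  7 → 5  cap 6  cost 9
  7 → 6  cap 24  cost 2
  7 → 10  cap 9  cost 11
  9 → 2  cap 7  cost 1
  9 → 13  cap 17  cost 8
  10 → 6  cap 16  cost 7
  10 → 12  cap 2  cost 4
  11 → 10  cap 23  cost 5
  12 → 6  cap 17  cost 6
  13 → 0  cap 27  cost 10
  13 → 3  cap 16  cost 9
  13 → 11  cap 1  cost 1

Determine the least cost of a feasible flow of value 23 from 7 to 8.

shortest-cost path #1: 7→6→8 push 18 @ unit cost 11 (adds 198)
shortest-cost path #2: 7→6→0→8 push 5 @ unit cost 20 (adds 100)
total cost = 298

Minimum cost for 23 units: 298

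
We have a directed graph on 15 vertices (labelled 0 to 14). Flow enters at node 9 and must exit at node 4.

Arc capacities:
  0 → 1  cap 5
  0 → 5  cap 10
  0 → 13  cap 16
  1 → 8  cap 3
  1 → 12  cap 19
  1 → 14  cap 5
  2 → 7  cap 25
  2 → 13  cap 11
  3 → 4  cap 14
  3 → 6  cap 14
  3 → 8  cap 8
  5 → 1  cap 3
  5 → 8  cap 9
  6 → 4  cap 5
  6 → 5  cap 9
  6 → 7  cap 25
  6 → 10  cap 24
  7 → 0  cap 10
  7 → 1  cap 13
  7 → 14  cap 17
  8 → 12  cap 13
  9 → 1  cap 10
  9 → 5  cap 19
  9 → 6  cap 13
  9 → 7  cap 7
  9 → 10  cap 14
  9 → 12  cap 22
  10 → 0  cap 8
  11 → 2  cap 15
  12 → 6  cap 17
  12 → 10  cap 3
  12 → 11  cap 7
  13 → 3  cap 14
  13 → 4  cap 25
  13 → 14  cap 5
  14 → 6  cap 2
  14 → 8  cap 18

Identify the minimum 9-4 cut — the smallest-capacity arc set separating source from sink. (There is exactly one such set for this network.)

augment #1: 9→6→4 push 5
augment #2: 9→7→0→13→4 push 7
augment #3: 9→10→0→13→4 push 8
augment #4: 9→6→7→0→13→4 push 1
augment #5: 9→12→11→2→13→4 push 7
max flow = 28; residual-reachable set from 9 gives S-side
cut edges (S→T): {(0,13), (6,4), (12,11)} total cap 28

Min-cut arcs: {(0,13), (6,4), (12,11)} (total capacity 28)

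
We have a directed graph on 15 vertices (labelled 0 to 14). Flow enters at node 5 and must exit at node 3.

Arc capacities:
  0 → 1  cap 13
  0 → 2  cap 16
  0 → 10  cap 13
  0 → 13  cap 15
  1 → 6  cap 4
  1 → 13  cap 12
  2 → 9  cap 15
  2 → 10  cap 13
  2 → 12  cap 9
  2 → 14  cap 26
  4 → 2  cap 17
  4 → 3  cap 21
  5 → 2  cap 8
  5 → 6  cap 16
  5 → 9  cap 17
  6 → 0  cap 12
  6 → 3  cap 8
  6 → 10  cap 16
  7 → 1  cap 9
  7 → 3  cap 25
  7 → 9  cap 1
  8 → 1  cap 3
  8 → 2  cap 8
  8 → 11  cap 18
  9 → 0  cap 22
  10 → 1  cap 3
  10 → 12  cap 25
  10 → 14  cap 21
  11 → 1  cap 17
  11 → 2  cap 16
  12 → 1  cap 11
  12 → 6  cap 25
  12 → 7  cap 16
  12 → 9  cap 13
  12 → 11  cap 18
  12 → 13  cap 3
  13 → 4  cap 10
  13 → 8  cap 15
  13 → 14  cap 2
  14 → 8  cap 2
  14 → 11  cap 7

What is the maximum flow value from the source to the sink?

augment #1: 5→6→3 bottleneck 8, total now 8
augment #2: 5→2→12→7→3 bottleneck 8, total now 16
augment #3: 5→6→0→13→4→3 bottleneck 8, total now 24
augment #4: 5→9→0→13→4→3 bottleneck 2, total now 26
augment #5: 5→9→0→2→12→7→3 bottleneck 1, total now 27
augment #6: 5→9→0→10→12→7→3 bottleneck 7, total now 34

Maximum flow value: 34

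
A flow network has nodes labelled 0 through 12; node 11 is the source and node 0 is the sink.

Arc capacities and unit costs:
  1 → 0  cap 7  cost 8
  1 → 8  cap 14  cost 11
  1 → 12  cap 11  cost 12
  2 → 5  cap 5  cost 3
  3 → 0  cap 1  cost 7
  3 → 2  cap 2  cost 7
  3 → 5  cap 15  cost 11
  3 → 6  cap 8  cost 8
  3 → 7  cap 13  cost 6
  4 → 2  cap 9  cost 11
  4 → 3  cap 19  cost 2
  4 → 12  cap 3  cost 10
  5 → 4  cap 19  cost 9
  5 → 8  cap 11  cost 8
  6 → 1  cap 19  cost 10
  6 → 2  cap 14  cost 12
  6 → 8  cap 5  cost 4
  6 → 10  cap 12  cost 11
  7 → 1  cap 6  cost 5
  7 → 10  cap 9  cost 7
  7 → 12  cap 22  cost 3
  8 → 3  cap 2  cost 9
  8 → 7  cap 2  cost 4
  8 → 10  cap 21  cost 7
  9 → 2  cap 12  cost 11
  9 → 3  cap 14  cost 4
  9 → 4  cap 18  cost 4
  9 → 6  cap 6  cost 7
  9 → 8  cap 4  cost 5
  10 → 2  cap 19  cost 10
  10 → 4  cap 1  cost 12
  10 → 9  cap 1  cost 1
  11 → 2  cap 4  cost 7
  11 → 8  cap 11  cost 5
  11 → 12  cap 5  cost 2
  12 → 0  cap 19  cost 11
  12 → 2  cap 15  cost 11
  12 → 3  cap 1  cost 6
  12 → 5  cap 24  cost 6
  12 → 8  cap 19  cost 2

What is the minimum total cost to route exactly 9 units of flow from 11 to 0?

Minimum cost for 9 units: 163

shortest-cost path #1: 11→12→0 push 5 @ unit cost 13 (adds 65)
shortest-cost path #2: 11→8→3→0 push 1 @ unit cost 21 (adds 21)
shortest-cost path #3: 11→8→7→1→0 push 2 @ unit cost 22 (adds 44)
shortest-cost path #4: 11→8→3→7→1→0 push 1 @ unit cost 33 (adds 33)
total cost = 163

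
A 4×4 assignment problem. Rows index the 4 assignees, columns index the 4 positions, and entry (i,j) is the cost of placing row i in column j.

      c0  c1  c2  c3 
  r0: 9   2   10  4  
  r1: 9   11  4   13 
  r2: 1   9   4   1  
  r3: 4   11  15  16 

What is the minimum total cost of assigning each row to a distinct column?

optimal assignment: row0→col1 (cost 2), row1→col2 (cost 4), row2→col3 (cost 1), row3→col0 (cost 4)
total = 2 + 4 + 1 + 4 = 11

Minimum assignment cost: 11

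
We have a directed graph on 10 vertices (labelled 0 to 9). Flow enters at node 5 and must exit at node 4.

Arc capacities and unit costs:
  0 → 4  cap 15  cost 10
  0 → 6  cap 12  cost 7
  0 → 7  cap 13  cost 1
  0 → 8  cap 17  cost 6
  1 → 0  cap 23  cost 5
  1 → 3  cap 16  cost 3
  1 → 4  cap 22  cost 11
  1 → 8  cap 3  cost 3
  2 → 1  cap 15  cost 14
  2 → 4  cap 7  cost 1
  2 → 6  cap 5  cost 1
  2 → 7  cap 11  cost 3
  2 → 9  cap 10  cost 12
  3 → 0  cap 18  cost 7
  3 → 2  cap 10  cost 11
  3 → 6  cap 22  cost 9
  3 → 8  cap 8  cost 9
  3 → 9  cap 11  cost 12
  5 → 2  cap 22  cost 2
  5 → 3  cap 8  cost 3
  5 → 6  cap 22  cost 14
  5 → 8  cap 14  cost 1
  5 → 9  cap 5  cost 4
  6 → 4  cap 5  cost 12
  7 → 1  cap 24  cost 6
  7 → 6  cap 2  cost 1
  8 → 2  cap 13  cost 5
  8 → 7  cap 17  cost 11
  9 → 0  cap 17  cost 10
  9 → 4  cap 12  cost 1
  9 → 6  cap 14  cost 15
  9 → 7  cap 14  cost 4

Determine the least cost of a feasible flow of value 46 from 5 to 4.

Minimum cost for 46 units: 747

shortest-cost path #1: 5→2→4 push 7 @ unit cost 3 (adds 21)
shortest-cost path #2: 5→9→4 push 5 @ unit cost 5 (adds 25)
shortest-cost path #3: 5→2→6→4 push 5 @ unit cost 15 (adds 75)
shortest-cost path #4: 5→2→9→4 push 7 @ unit cost 15 (adds 105)
shortest-cost path #5: 5→3→0→4 push 8 @ unit cost 20 (adds 160)
shortest-cost path #6: 5→2→7→1→4 push 3 @ unit cost 22 (adds 66)
shortest-cost path #7: 5→8→2→7→1→4 push 8 @ unit cost 26 (adds 208)
shortest-cost path #8: 5→8→7→1→4 push 3 @ unit cost 29 (adds 87)
total cost = 747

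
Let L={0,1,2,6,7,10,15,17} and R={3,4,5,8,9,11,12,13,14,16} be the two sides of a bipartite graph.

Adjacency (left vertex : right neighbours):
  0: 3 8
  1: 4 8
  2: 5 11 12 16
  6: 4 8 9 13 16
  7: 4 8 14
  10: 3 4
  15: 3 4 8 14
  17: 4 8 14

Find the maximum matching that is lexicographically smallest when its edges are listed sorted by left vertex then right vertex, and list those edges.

Lex-smallest maximum matching: {(0,3), (1,4), (2,5), (6,9), (7,8), (15,14)}

|M| = 6 (so the lex-smallest maximum matching has 6 edges)
process left vertices in ascending order; for each, take the smallest-labelled available neighbour that still permits 6 edges overall, or leave it unmatched if none does
lex-smallest matching: {0-3, 1-4, 2-5, 6-9, 7-8, 15-14}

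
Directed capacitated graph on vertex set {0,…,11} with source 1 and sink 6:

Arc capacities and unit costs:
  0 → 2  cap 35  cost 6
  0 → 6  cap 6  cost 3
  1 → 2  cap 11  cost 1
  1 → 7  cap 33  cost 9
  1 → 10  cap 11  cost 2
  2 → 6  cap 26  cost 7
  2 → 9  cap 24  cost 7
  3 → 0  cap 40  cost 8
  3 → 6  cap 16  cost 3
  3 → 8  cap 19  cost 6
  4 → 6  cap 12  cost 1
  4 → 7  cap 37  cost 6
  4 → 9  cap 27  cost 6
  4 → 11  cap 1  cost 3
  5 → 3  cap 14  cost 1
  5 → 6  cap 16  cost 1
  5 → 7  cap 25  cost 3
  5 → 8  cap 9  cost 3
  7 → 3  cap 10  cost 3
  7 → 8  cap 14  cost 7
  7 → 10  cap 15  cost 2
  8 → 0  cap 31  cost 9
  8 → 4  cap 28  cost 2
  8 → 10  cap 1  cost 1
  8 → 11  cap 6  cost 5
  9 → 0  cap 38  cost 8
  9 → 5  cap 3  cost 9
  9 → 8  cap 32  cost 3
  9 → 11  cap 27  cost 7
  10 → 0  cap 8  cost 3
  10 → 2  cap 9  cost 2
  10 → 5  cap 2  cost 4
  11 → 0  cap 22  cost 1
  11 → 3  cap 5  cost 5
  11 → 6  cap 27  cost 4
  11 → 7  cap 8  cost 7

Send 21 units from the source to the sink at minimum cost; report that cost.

shortest-cost path #1: 1→10→5→6 push 2 @ unit cost 7 (adds 14)
shortest-cost path #2: 1→2→6 push 11 @ unit cost 8 (adds 88)
shortest-cost path #3: 1→10→0→6 push 6 @ unit cost 8 (adds 48)
shortest-cost path #4: 1→10→2→6 push 2 @ unit cost 11 (adds 22)
total cost = 172

Minimum cost for 21 units: 172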